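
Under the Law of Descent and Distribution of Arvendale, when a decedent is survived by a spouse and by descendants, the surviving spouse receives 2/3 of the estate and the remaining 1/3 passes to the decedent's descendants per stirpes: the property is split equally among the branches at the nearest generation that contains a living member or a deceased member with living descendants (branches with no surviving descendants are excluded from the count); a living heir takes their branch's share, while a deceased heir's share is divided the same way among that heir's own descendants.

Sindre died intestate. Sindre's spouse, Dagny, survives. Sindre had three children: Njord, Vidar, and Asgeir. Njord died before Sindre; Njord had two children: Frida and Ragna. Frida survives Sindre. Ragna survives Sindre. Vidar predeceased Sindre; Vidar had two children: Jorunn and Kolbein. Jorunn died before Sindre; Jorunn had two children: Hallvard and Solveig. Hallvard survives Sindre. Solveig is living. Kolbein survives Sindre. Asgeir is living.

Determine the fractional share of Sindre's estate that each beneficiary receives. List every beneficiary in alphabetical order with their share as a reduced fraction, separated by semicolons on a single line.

Dagny, as surviving spouse, takes 2/3.
The remaining 1/3 passes to Sindre's descendants per stirpes.
The 1/3 is divided into 3 equal shares of 1/9 among Njord, Vidar, Asgeir.
Njord predeceased; the 1/9 allotted to Njord's branch passes to Njord's issue by representation.
The 1/9 is divided into 2 equal shares of 1/18 among Frida, Ragna.
Frida is living and takes 1/18.
Ragna is living and takes 1/18.
Vidar predeceased; the 1/9 allotted to Vidar's branch passes to Vidar's issue by representation.
The 1/9 is divided into 2 equal shares of 1/18 among Jorunn, Kolbein.
Jorunn predeceased; the 1/18 allotted to Jorunn's branch passes to Jorunn's issue by representation.
The 1/18 is divided into 2 equal shares of 1/36 among Hallvard, Solveig.
Hallvard is living and takes 1/36.
Solveig is living and takes 1/36.
Kolbein is living and takes 1/18.
Asgeir is living and takes 1/9.

Asgeir 1/9; Dagny 2/3; Frida 1/18; Hallvard 1/36; Kolbein 1/18; Ragna 1/18; Solveig 1/36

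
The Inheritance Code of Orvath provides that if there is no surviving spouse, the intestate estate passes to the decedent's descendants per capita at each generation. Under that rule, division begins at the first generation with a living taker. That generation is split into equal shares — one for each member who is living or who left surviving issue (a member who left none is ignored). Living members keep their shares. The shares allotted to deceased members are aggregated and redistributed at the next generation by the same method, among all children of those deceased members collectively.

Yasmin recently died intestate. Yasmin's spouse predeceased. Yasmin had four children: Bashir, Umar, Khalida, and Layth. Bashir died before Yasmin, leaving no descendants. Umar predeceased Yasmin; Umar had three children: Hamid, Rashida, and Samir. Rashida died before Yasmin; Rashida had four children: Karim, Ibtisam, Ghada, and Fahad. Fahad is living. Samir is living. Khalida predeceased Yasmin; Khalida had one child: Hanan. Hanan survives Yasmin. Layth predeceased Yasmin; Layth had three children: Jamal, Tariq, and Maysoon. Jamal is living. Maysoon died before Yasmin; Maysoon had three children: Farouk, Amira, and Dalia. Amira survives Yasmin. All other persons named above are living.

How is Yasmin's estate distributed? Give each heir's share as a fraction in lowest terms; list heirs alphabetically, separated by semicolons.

Amira 2/49; Dalia 2/49; Fahad 2/49; Farouk 2/49; Ghada 2/49; Hamid 1/7; Hanan 1/7; Ibtisam 2/49; Jamal 1/7; Karim 2/49; Samir 1/7; Tariq 1/7

There is no surviving spouse, so the entire estate passes to Yasmin's descendants per capita at each generation.
No one at generation 1 (Umar, Khalida, Layth) is living; moving to the next generation.
At generation 2 (Hamid, Rashida, Samir, Hanan, Jamal, Tariq, Maysoon) there are 7 shares of (1)/7 = 1/7 each.
Living: Hamid, Samir, Hanan, Jamal, and Tariq — each takes 1/7.
Deceased: Rashida and Maysoon. Their combined 2/7 is pooled and carried to generation 3.
At generation 3 (Karim, Ibtisam, Ghada, Fahad, Farouk, Amira, Dalia) there are 7 shares of (2/7)/7 = 2/49 each.
Living: Karim, Ibtisam, Ghada, Fahad, Farouk, Amira, and Dalia — each takes 2/49.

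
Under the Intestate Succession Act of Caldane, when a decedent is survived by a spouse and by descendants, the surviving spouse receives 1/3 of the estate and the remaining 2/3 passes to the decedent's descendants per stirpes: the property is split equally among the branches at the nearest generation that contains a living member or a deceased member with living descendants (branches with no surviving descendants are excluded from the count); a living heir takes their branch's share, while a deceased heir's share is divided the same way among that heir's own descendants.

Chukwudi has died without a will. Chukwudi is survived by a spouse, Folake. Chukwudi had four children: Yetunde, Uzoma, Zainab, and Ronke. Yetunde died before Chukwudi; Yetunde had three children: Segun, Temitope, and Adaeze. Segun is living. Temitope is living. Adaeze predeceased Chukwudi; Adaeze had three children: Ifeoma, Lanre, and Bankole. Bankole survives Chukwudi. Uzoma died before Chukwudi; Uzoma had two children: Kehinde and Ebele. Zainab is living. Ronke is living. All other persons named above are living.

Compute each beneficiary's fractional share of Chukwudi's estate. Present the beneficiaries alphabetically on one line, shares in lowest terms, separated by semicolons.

Folake, as surviving spouse, takes 1/3.
The remaining 2/3 passes to Chukwudi's descendants per stirpes.
The 2/3 is divided into 4 equal shares of 1/6 among Yetunde, Uzoma, Zainab, Ronke.
Yetunde predeceased; the 1/6 allotted to Yetunde's branch passes to Yetunde's issue by representation.
The 1/6 is divided into 3 equal shares of 1/18 among Segun, Temitope, Adaeze.
Segun is living and takes 1/18.
Temitope is living and takes 1/18.
Adaeze predeceased; the 1/18 allotted to Adaeze's branch passes to Adaeze's issue by representation.
The 1/18 is divided into 3 equal shares of 1/54 among Ifeoma, Lanre, Bankole.
Ifeoma is living and takes 1/54.
Lanre is living and takes 1/54.
Bankole is living and takes 1/54.
Uzoma predeceased; the 1/6 allotted to Uzoma's branch passes to Uzoma's issue by representation.
The 1/6 is divided into 2 equal shares of 1/12 among Kehinde, Ebele.
Kehinde is living and takes 1/12.
Ebele is living and takes 1/12.
Zainab is living and takes 1/6.
Ronke is living and takes 1/6.

Bankole 1/54; Ebele 1/12; Folake 1/3; Ifeoma 1/54; Kehinde 1/12; Lanre 1/54; Ronke 1/6; Segun 1/18; Temitope 1/18; Zainab 1/6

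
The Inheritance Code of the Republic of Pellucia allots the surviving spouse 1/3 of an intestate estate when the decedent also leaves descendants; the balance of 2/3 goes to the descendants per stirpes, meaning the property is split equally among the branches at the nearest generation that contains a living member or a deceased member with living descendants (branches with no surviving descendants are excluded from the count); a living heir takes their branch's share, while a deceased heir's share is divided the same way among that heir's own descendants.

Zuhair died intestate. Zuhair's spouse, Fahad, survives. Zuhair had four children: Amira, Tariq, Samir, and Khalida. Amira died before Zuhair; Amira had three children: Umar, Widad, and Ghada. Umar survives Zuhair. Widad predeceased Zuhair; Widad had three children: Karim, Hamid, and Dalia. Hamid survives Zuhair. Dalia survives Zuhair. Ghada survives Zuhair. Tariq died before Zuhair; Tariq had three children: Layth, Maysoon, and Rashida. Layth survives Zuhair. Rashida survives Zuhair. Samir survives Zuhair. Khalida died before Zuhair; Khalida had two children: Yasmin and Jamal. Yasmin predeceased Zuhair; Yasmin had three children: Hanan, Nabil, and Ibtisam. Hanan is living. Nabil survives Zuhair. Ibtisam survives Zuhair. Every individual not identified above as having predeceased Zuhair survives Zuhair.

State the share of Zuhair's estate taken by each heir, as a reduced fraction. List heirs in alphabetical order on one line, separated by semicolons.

Fahad, as surviving spouse, takes 1/3.
The remaining 2/3 passes to Zuhair's descendants per stirpes.
The 2/3 is divided into 4 equal shares of 1/6 among Amira, Tariq, Samir, Khalida.
Amira predeceased; the 1/6 allotted to Amira's branch passes to Amira's issue by representation.
The 1/6 is divided into 3 equal shares of 1/18 among Umar, Widad, Ghada.
Umar is living and takes 1/18.
Widad predeceased; the 1/18 allotted to Widad's branch passes to Widad's issue by representation.
The 1/18 is divided into 3 equal shares of 1/54 among Karim, Hamid, Dalia.
Karim is living and takes 1/54.
Hamid is living and takes 1/54.
Dalia is living and takes 1/54.
Ghada is living and takes 1/18.
Tariq predeceased; the 1/6 allotted to Tariq's branch passes to Tariq's issue by representation.
The 1/6 is divided into 3 equal shares of 1/18 among Layth, Maysoon, Rashida.
Layth is living and takes 1/18.
Maysoon is living and takes 1/18.
Rashida is living and takes 1/18.
Samir is living and takes 1/6.
Khalida predeceased; the 1/6 allotted to Khalida's branch passes to Khalida's issue by representation.
The 1/6 is divided into 2 equal shares of 1/12 among Yasmin, Jamal.
Yasmin predeceased; the 1/12 allotted to Yasmin's branch passes to Yasmin's issue by representation.
The 1/12 is divided into 3 equal shares of 1/36 among Hanan, Nabil, Ibtisam.
Hanan is living and takes 1/36.
Nabil is living and takes 1/36.
Ibtisam is living and takes 1/36.
Jamal is living and takes 1/12.

Dalia 1/54; Fahad 1/3; Ghada 1/18; Hamid 1/54; Hanan 1/36; Ibtisam 1/36; Jamal 1/12; Karim 1/54; Layth 1/18; Maysoon 1/18; Nabil 1/36; Rashida 1/18; Samir 1/6; Umar 1/18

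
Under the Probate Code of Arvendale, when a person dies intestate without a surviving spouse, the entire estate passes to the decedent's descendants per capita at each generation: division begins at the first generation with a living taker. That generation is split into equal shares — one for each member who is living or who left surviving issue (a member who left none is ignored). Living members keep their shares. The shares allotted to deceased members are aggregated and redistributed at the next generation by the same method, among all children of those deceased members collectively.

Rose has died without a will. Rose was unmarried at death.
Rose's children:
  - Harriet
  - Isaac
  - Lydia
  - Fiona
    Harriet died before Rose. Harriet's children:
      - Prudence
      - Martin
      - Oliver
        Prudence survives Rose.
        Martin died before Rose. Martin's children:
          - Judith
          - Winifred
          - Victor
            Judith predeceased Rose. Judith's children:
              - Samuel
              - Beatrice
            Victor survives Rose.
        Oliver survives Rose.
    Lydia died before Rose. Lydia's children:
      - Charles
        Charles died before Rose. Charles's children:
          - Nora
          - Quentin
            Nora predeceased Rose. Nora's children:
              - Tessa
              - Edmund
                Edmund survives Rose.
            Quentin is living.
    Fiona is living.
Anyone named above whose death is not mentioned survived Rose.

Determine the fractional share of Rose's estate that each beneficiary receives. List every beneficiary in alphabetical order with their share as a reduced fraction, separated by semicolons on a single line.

Beatrice 1/40; Edmund 1/40; Fiona 1/4; Isaac 1/4; Oliver 1/8; Prudence 1/8; Quentin 1/20; Samuel 1/40; Tessa 1/40; Victor 1/20; Winifred 1/20

There is no surviving spouse, so the entire estate passes to Rose's descendants per capita at each generation.
At generation 1 (Harriet, Isaac, Lydia, Fiona) there are 4 shares of (1)/4 = 1/4 each.
Living: Isaac and Fiona — each takes 1/4.
Deceased: Harriet and Lydia. Their combined 1/2 is pooled and carried to generation 2.
At generation 2 (Prudence, Martin, Oliver, Charles) there are 4 shares of (1/2)/4 = 1/8 each.
Living: Prudence and Oliver — each takes 1/8.
Deceased: Martin and Charles. Their combined 1/4 is pooled and carried to generation 3.
At generation 3 (Judith, Winifred, Victor, Nora, Quentin) there are 5 shares of (1/4)/5 = 1/20 each.
Living: Winifred, Victor, and Quentin — each takes 1/20.
Deceased: Judith and Nora. Their combined 1/10 is pooled and carried to generation 4.
At generation 4 (Samuel, Beatrice, Tessa, Edmund) there are 4 shares of (1/10)/4 = 1/40 each.
Living: Samuel, Beatrice, Tessa, and Edmund — each takes 1/40.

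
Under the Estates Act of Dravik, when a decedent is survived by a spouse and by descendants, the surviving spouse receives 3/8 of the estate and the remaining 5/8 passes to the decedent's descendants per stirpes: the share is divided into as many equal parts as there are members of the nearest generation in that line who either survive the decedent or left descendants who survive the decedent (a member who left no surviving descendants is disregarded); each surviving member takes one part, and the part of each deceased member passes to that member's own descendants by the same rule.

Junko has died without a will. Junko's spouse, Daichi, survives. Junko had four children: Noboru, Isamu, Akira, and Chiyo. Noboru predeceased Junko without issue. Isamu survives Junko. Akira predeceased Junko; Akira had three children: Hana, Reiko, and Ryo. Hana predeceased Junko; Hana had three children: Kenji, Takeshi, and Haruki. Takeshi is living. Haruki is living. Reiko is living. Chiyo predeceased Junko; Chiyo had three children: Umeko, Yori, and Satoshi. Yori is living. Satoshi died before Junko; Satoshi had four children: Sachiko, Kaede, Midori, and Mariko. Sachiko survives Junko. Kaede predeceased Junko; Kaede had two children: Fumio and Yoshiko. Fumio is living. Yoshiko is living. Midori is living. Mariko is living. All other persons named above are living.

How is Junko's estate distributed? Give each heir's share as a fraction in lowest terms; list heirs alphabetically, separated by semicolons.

Daichi, as surviving spouse, takes 3/8.
The remaining 5/8 passes to Junko's descendants per stirpes.
Noboru left no surviving issue, so that branch lapses and is disregarded.
The 5/8 is divided into 3 equal shares of 5/24 among Isamu, Akira, Chiyo.
Isamu is living and takes 5/24.
Akira predeceased; the 5/24 allotted to Akira's branch passes to Akira's issue by representation.
The 5/24 is divided into 3 equal shares of 5/72 among Hana, Reiko, Ryo.
Hana predeceased; the 5/72 allotted to Hana's branch passes to Hana's issue by representation.
The 5/72 is divided into 3 equal shares of 5/216 among Kenji, Takeshi, Haruki.
Kenji is living and takes 5/216.
Takeshi is living and takes 5/216.
Haruki is living and takes 5/216.
Reiko is living and takes 5/72.
Ryo is living and takes 5/72.
Chiyo predeceased; the 5/24 allotted to Chiyo's branch passes to Chiyo's issue by representation.
The 5/24 is divided into 3 equal shares of 5/72 among Umeko, Yori, Satoshi.
Umeko is living and takes 5/72.
Yori is living and takes 5/72.
Satoshi predeceased; the 5/72 allotted to Satoshi's branch passes to Satoshi's issue by representation.
The 5/72 is divided into 4 equal shares of 5/288 among Sachiko, Kaede, Midori, Mariko.
Sachiko is living and takes 5/288.
Kaede predeceased; the 5/288 allotted to Kaede's branch passes to Kaede's issue by representation.
The 5/288 is divided into 2 equal shares of 5/576 among Fumio, Yoshiko.
Fumio is living and takes 5/576.
Yoshiko is living and takes 5/576.
Midori is living and takes 5/288.
Mariko is living and takes 5/288.

Daichi 3/8; Fumio 5/576; Haruki 5/216; Isamu 5/24; Kenji 5/216; Mariko 5/288; Midori 5/288; Reiko 5/72; Ryo 5/72; Sachiko 5/288; Takeshi 5/216; Umeko 5/72; Yori 5/72; Yoshiko 5/576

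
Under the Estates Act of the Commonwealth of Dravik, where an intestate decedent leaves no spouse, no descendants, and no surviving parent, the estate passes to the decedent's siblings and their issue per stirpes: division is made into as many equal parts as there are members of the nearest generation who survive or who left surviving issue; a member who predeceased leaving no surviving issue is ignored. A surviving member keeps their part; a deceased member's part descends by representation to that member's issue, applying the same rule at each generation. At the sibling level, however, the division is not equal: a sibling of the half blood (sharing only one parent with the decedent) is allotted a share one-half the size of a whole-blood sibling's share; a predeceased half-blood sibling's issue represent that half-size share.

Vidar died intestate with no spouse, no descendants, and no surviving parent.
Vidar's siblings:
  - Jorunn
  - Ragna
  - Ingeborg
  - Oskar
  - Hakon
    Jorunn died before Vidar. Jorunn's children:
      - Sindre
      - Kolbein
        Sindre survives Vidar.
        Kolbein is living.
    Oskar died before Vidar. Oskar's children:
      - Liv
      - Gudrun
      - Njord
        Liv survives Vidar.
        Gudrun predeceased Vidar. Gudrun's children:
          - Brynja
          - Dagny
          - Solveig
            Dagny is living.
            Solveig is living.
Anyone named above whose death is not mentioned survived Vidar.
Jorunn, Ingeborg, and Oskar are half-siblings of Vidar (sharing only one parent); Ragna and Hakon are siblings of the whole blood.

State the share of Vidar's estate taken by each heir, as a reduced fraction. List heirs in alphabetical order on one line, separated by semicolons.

Brynja 1/63; Dagny 1/63; Hakon 2/7; Ingeborg 1/7; Kolbein 1/14; Liv 1/21; Njord 1/21; Ragna 2/7; Sindre 1/14; Solveig 1/63

No spouse, descendants, or parent survives, so the estate passes to Vidar's siblings per stirpes.
Half-blood siblings count for one-half the weight of whole-blood siblings at the initial division.
Dividing 1 in proportion to weights (total weight 7/2): Jorunn (weight 1/2) → 1/7; Ragna (weight 1) → 2/7; Ingeborg (weight 1/2) → 1/7; Oskar (weight 1/2) → 1/7; Hakon (weight 1) → 2/7.
Jorunn predeceased; the 1/7 allotted to Jorunn's branch passes to Jorunn's issue by representation.
The 1/7 is divided into 2 equal shares of 1/14 among Sindre, Kolbein.
Sindre is living and takes 1/14.
Kolbein is living and takes 1/14.
Ragna is living and takes 2/7.
Ingeborg is living and takes 1/7.
Oskar predeceased; the 1/7 allotted to Oskar's branch passes to Oskar's issue by representation.
The 1/7 is divided into 3 equal shares of 1/21 among Liv, Gudrun, Njord.
Liv is living and takes 1/21.
Gudrun predeceased; the 1/21 allotted to Gudrun's branch passes to Gudrun's issue by representation.
The 1/21 is divided into 3 equal shares of 1/63 among Brynja, Dagny, Solveig.
Brynja is living and takes 1/63.
Dagny is living and takes 1/63.
Solveig is living and takes 1/63.
Njord is living and takes 1/21.
Hakon is living and takes 2/7.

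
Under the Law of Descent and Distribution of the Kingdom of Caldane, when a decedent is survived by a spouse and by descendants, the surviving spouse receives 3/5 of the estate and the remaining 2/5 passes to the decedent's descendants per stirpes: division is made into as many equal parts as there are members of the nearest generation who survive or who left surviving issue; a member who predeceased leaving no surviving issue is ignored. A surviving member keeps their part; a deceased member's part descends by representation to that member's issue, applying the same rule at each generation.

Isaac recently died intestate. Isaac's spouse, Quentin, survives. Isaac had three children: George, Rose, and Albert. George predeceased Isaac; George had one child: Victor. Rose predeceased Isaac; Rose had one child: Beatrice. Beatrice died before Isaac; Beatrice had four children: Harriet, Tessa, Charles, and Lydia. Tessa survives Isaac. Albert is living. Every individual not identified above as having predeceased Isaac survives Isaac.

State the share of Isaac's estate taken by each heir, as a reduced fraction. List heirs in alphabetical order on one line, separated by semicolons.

Quentin, as surviving spouse, takes 3/5.
The remaining 2/5 passes to Isaac's descendants per stirpes.
The 2/5 is divided into 3 equal shares of 2/15 among George, Rose, Albert.
George predeceased; the 2/15 allotted to George's branch passes to George's issue by representation.
Victor is the sole taker at this level and receives the full 2/15.
Rose predeceased; the 2/15 allotted to Rose's branch passes to Rose's issue by representation.
Beatrice's line is the sole branch at this level, so the full 2/15 passes to Beatrice's issue by representation.
The 2/15 is divided into 4 equal shares of 1/30 among Harriet, Tessa, Charles, Lydia.
Harriet is living and takes 1/30.
Tessa is living and takes 1/30.
Charles is living and takes 1/30.
Lydia is living and takes 1/30.
Albert is living and takes 2/15.

Albert 2/15; Charles 1/30; Harriet 1/30; Lydia 1/30; Quentin 3/5; Tessa 1/30; Victor 2/15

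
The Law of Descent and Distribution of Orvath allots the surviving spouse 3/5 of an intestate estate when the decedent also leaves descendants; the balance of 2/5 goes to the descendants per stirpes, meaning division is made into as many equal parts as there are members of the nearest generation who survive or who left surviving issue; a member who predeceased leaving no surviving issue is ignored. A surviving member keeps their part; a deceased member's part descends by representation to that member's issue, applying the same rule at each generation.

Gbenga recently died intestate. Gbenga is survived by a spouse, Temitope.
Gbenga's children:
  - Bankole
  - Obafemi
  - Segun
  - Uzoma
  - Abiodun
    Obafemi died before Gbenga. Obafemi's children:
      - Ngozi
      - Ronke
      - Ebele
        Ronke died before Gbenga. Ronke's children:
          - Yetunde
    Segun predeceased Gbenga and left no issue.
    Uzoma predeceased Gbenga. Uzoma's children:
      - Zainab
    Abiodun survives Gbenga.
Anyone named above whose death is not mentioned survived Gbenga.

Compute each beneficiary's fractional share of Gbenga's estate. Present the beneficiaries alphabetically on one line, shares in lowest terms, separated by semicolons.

Temitope, as surviving spouse, takes 3/5.
The remaining 2/5 passes to Gbenga's descendants per stirpes.
Segun left no surviving issue, so that branch lapses and is disregarded.
The 2/5 is divided into 4 equal shares of 1/10 among Bankole, Obafemi, Uzoma, Abiodun.
Bankole is living and takes 1/10.
Obafemi predeceased; the 1/10 allotted to Obafemi's branch passes to Obafemi's issue by representation.
The 1/10 is divided into 3 equal shares of 1/30 among Ngozi, Ronke, Ebele.
Ngozi is living and takes 1/30.
Ronke predeceased; the 1/30 allotted to Ronke's branch passes to Ronke's issue by representation.
Yetunde is the sole taker at this level and receives the full 1/30.
Ebele is living and takes 1/30.
Uzoma predeceased; the 1/10 allotted to Uzoma's branch passes to Uzoma's issue by representation.
Zainab is the sole taker at this level and receives the full 1/10.
Abiodun is living and takes 1/10.

Abiodun 1/10; Bankole 1/10; Ebele 1/30; Ngozi 1/30; Temitope 3/5; Yetunde 1/30; Zainab 1/10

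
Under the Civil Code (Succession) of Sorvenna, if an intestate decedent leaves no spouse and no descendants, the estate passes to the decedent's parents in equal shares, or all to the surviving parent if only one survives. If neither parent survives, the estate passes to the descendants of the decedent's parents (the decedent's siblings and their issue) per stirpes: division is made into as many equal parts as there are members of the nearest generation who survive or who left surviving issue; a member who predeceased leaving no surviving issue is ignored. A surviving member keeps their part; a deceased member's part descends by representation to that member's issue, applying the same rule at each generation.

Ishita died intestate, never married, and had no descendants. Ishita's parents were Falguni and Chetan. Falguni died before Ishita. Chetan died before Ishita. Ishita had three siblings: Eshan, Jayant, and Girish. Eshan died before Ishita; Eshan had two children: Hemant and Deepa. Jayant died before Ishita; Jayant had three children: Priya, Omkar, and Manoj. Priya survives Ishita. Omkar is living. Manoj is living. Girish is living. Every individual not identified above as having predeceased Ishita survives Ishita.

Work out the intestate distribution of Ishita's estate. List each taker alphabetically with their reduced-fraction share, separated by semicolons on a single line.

Neither parent survives and there are no descendants, so the estate passes to Ishita's siblings and their issue per stirpes.
The estate is divided into 3 equal shares of 1/3 among Eshan, Jayant, Girish.
Eshan predeceased; the 1/3 allotted to Eshan's branch passes to Eshan's issue by representation.
The 1/3 is divided into 2 equal shares of 1/6 among Hemant, Deepa.
Hemant is living and takes 1/6.
Deepa is living and takes 1/6.
Jayant predeceased; the 1/3 allotted to Jayant's branch passes to Jayant's issue by representation.
The 1/3 is divided into 3 equal shares of 1/9 among Priya, Omkar, Manoj.
Priya is living and takes 1/9.
Omkar is living and takes 1/9.
Manoj is living and takes 1/9.
Girish is living and takes 1/3.

Deepa 1/6; Girish 1/3; Hemant 1/6; Manoj 1/9; Omkar 1/9; Priya 1/9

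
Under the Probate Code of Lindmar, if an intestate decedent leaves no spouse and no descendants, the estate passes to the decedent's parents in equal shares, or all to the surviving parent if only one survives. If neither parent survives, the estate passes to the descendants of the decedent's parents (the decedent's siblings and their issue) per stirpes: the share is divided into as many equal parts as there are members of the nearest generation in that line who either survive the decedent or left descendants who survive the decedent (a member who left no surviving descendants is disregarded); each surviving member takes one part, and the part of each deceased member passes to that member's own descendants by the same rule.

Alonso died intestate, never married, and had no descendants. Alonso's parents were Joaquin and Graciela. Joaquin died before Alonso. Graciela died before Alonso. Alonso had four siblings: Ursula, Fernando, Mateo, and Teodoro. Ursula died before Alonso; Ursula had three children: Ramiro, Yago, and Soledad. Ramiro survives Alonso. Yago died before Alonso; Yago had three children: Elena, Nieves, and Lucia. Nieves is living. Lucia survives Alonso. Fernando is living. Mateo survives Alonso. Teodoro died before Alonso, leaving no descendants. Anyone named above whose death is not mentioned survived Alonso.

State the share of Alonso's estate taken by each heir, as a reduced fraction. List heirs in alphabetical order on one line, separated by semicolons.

Elena 1/27; Fernando 1/3; Lucia 1/27; Mateo 1/3; Nieves 1/27; Ramiro 1/9; Soledad 1/9

Neither parent survives and there are no descendants, so the estate passes to Alonso's siblings and their issue per stirpes.
Teodoro left no surviving issue, so that branch lapses and is disregarded.
The estate is divided into 3 equal shares of 1/3 among Ursula, Fernando, Mateo.
Ursula predeceased; the 1/3 allotted to Ursula's branch passes to Ursula's issue by representation.
The 1/3 is divided into 3 equal shares of 1/9 among Ramiro, Yago, Soledad.
Ramiro is living and takes 1/9.
Yago predeceased; the 1/9 allotted to Yago's branch passes to Yago's issue by representation.
The 1/9 is divided into 3 equal shares of 1/27 among Elena, Nieves, Lucia.
Elena is living and takes 1/27.
Nieves is living and takes 1/27.
Lucia is living and takes 1/27.
Soledad is living and takes 1/9.
Fernando is living and takes 1/3.
Mateo is living and takes 1/3.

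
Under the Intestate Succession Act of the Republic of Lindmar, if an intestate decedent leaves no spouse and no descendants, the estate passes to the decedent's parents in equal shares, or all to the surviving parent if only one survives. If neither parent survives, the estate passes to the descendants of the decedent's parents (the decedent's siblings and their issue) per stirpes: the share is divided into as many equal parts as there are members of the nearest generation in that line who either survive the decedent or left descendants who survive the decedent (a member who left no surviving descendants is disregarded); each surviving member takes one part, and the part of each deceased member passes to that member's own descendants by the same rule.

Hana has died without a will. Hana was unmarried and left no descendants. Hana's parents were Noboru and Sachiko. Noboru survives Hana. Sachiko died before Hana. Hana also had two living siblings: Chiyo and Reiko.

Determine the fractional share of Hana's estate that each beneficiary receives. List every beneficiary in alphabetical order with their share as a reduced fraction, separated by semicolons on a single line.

Noboru 1

Only one parent, Noboru, survives, so Noboru takes the entire estate. The siblings take nothing because a surviving parent has priority.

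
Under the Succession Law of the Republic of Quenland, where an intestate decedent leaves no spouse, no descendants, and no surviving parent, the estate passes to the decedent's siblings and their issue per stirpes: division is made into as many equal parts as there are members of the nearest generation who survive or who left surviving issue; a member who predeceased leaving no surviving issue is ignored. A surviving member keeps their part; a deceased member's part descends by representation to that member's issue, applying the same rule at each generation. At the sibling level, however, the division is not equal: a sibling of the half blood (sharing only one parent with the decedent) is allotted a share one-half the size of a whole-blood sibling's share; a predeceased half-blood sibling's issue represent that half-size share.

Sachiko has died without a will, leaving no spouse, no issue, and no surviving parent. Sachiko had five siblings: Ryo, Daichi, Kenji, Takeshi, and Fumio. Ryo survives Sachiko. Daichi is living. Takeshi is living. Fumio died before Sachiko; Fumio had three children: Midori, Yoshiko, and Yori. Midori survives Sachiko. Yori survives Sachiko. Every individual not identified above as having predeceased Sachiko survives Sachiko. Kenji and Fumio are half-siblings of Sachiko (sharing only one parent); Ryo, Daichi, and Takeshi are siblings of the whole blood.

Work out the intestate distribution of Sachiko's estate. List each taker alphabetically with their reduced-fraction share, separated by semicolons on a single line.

Daichi 1/4; Kenji 1/8; Midori 1/24; Ryo 1/4; Takeshi 1/4; Yori 1/24; Yoshiko 1/24

No spouse, descendants, or parent survives, so the estate passes to Sachiko's siblings per stirpes.
Half-blood siblings count for one-half the weight of whole-blood siblings at the initial division.
Dividing 1 in proportion to weights (total weight 4): Ryo (weight 1) → 1/4; Daichi (weight 1) → 1/4; Kenji (weight 1/2) → 1/8; Takeshi (weight 1) → 1/4; Fumio (weight 1/2) → 1/8.
Ryo is living and takes 1/4.
Daichi is living and takes 1/4.
Kenji is living and takes 1/8.
Takeshi is living and takes 1/4.
Fumio predeceased; the 1/8 allotted to Fumio's branch passes to Fumio's issue by representation.
The 1/8 is divided into 3 equal shares of 1/24 among Midori, Yoshiko, Yori.
Midori is living and takes 1/24.
Yoshiko is living and takes 1/24.
Yori is living and takes 1/24.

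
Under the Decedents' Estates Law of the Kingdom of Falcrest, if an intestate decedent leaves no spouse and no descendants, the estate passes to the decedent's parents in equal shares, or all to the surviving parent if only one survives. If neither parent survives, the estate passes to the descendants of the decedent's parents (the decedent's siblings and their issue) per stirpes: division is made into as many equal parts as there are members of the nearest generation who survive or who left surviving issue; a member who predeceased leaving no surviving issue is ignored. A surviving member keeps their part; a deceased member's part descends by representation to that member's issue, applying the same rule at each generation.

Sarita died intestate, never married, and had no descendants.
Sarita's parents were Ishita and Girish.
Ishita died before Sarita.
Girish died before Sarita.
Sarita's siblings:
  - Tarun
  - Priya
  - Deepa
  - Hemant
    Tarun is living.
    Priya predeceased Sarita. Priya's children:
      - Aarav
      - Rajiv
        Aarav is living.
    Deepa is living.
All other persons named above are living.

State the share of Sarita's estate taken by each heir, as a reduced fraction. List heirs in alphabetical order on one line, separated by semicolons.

Aarav 1/8; Deepa 1/4; Hemant 1/4; Rajiv 1/8; Tarun 1/4

Neither parent survives and there are no descendants, so the estate passes to Sarita's siblings and their issue per stirpes.
The estate is divided into 4 equal shares of 1/4 among Tarun, Priya, Deepa, Hemant.
Tarun is living and takes 1/4.
Priya predeceased; the 1/4 allotted to Priya's branch passes to Priya's issue by representation.
The 1/4 is divided into 2 equal shares of 1/8 among Aarav, Rajiv.
Aarav is living and takes 1/8.
Rajiv is living and takes 1/8.
Deepa is living and takes 1/4.
Hemant is living and takes 1/4.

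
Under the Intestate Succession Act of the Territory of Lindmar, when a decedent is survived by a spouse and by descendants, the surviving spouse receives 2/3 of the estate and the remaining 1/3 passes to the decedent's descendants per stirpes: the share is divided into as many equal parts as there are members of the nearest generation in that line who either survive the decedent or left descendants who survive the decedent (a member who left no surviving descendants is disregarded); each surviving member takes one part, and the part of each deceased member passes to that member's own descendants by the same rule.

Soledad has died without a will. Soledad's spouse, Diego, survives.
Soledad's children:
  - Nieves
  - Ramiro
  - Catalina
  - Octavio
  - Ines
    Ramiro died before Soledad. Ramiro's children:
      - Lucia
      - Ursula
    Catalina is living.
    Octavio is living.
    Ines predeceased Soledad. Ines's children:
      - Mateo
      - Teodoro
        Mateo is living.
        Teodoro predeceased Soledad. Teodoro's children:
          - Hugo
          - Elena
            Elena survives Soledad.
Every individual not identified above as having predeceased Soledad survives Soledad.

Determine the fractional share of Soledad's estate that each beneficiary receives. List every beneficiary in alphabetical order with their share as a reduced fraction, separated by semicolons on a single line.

Catalina 1/15; Diego 2/3; Elena 1/60; Hugo 1/60; Lucia 1/30; Mateo 1/30; Nieves 1/15; Octavio 1/15; Ursula 1/30

Diego, as surviving spouse, takes 2/3.
The remaining 1/3 passes to Soledad's descendants per stirpes.
The 1/3 is divided into 5 equal shares of 1/15 among Nieves, Ramiro, Catalina, Octavio, Ines.
Nieves is living and takes 1/15.
Ramiro predeceased; the 1/15 allotted to Ramiro's branch passes to Ramiro's issue by representation.
The 1/15 is divided into 2 equal shares of 1/30 among Lucia, Ursula.
Lucia is living and takes 1/30.
Ursula is living and takes 1/30.
Catalina is living and takes 1/15.
Octavio is living and takes 1/15.
Ines predeceased; the 1/15 allotted to Ines's branch passes to Ines's issue by representation.
The 1/15 is divided into 2 equal shares of 1/30 among Mateo, Teodoro.
Mateo is living and takes 1/30.
Teodoro predeceased; the 1/30 allotted to Teodoro's branch passes to Teodoro's issue by representation.
The 1/30 is divided into 2 equal shares of 1/60 among Hugo, Elena.
Hugo is living and takes 1/60.
Elena is living and takes 1/60.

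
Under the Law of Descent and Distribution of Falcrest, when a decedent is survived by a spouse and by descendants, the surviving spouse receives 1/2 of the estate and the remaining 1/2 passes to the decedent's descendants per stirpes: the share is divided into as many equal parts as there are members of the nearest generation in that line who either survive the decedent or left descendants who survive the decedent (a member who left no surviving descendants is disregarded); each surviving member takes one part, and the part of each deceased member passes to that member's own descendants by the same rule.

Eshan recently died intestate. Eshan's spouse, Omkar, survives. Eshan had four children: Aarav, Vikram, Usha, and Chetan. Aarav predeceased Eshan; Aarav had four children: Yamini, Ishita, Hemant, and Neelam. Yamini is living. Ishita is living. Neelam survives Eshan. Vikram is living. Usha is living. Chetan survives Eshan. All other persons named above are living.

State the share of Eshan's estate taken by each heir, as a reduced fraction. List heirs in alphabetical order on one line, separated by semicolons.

Chetan 1/8; Hemant 1/32; Ishita 1/32; Neelam 1/32; Omkar 1/2; Usha 1/8; Vikram 1/8; Yamini 1/32

Omkar, as surviving spouse, takes 1/2.
The remaining 1/2 passes to Eshan's descendants per stirpes.
The 1/2 is divided into 4 equal shares of 1/8 among Aarav, Vikram, Usha, Chetan.
Aarav predeceased; the 1/8 allotted to Aarav's branch passes to Aarav's issue by representation.
The 1/8 is divided into 4 equal shares of 1/32 among Yamini, Ishita, Hemant, Neelam.
Yamini is living and takes 1/32.
Ishita is living and takes 1/32.
Hemant is living and takes 1/32.
Neelam is living and takes 1/32.
Vikram is living and takes 1/8.
Usha is living and takes 1/8.
Chetan is living and takes 1/8.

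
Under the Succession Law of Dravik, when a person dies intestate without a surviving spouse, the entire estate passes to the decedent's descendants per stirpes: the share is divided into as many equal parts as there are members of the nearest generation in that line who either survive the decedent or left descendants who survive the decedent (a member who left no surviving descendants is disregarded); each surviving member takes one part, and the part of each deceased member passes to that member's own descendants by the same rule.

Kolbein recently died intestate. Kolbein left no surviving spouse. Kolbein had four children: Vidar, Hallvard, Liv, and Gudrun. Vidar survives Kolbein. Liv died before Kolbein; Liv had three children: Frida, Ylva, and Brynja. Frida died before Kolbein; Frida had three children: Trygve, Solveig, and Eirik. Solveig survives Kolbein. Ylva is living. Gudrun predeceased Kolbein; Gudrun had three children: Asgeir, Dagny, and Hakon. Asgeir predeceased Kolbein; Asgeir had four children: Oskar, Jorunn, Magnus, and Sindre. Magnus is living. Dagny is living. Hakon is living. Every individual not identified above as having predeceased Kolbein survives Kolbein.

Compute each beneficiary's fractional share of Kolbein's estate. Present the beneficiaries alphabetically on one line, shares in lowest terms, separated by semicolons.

Brynja 1/12; Dagny 1/12; Eirik 1/36; Hakon 1/12; Hallvard 1/4; Jorunn 1/48; Magnus 1/48; Oskar 1/48; Sindre 1/48; Solveig 1/36; Trygve 1/36; Vidar 1/4; Ylva 1/12

There is no surviving spouse, so the entire estate passes to Kolbein's descendants per stirpes.
The estate is divided into 4 equal shares of 1/4 among Vidar, Hallvard, Liv, Gudrun.
Vidar is living and takes 1/4.
Hallvard is living and takes 1/4.
Liv predeceased; the 1/4 allotted to Liv's branch passes to Liv's issue by representation.
The 1/4 is divided into 3 equal shares of 1/12 among Frida, Ylva, Brynja.
Frida predeceased; the 1/12 allotted to Frida's branch passes to Frida's issue by representation.
The 1/12 is divided into 3 equal shares of 1/36 among Trygve, Solveig, Eirik.
Trygve is living and takes 1/36.
Solveig is living and takes 1/36.
Eirik is living and takes 1/36.
Ylva is living and takes 1/12.
Brynja is living and takes 1/12.
Gudrun predeceased; the 1/4 allotted to Gudrun's branch passes to Gudrun's issue by representation.
The 1/4 is divided into 3 equal shares of 1/12 among Asgeir, Dagny, Hakon.
Asgeir predeceased; the 1/12 allotted to Asgeir's branch passes to Asgeir's issue by representation.
The 1/12 is divided into 4 equal shares of 1/48 among Oskar, Jorunn, Magnus, Sindre.
Oskar is living and takes 1/48.
Jorunn is living and takes 1/48.
Magnus is living and takes 1/48.
Sindre is living and takes 1/48.
Dagny is living and takes 1/12.
Hakon is living and takes 1/12.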